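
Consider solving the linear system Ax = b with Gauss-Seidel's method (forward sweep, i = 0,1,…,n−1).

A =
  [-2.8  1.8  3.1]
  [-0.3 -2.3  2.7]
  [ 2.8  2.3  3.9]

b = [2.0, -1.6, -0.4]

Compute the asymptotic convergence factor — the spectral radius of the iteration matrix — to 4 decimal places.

Write A = D+L+U with D = diag(-2.8, -2.3, 3.9).
GS T = -(D+L)⁻¹U: row 0 first, T[0,1] = -(1.8)/(-2.8) = +0.6429; later rows by forward substitution.
  T[0,:] = [+0.0000, +0.6429, +1.1071]
  T[1,:] = [+0.0000, -0.0839, +1.0295]
  T[2,:] = [+0.0000, -0.4121, -1.4020]
moduli |λ_i(T)| = 0.8436, 0.6422, 0.0000.
ρ(T) = max|λ| = 0.8436; 0.8436 < 1 ⇒ converges.

0.8436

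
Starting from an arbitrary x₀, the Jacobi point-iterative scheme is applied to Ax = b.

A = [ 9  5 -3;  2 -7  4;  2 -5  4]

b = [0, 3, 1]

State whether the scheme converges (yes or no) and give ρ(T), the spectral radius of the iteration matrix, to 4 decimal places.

A = D + L + U where D = diag(9, -7, 4).
T_J = -D⁻¹(L+U): T[1,0] = -(2)/(-7) = +0.2857; T[1,1] = 0.
  T[0,:] = [+0.0000, -0.5556, +0.3333]
  T[1,:] = [+0.2857, +0.0000, +0.5714]
  T[2,:] = [-0.5000, +1.2500, +0.0000]
moduli |λ_i(T)| = 0.8467, 0.5728, 0.5728.
spectral radius ρ = 0.8467; 0.8467 < 1: convergent.

yes, ρ = 0.8467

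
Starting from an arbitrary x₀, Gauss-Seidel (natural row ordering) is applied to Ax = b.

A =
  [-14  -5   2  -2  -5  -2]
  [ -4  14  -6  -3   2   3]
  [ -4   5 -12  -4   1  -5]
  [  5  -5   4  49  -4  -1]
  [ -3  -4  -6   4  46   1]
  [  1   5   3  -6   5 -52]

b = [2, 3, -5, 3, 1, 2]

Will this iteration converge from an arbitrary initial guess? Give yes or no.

yes

Diagonal D = diag(-14, 14, -12, 49, 46, -52); L, U strict lower/upper.
T_GS = -(D+L)⁻¹U: row 0 first, T[0,5] = -(-2)/(-14) = -0.1429; later rows by forward substitution.
  T[0,:] = [+0.0000, -0.3571, +0.1429, -0.1429, -0.3571, -0.1429]
  T[1,:] = [+0.0000, -0.1020, +0.4694, +0.1735, -0.2449, -0.2551]
  T[2,:] = [+0.0000, +0.0765, +0.1480, -0.2134, +0.1003, -0.4753]
  T[3,:] = [+0.0000, +0.0198, +0.0212, +0.0497, +0.0849, +0.0478]
  T[4,:] = [+0.0000, -0.0239, +0.0676, -0.0264, -0.0389, -0.1194]
  T[5,:] = [+0.0000, -0.0168, +0.0605, -0.0067, -0.0382, -0.0717]
eigenvalue magnitudes: 0.2711, 0.1303, 0.0810, 0.0810, 0.0075, 0.0000.
ρ(T) = max|λ| = 0.2711; 0.2711 < 1: convergent.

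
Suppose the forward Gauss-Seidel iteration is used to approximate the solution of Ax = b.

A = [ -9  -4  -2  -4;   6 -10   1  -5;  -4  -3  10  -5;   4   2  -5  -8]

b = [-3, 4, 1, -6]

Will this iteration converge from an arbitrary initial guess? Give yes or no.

Split A = D + L + U, D = diag(-9, -10, 10, -8).
T_GS = -(D+L)⁻¹U: row 0 first, T[0,2] = -(-2)/(-9) = -0.2222; later rows by forward substitution.
  T[0,:] = [+0.0000 -0.4444 -0.2222 -0.4444]
  T[1,:] = [+0.0000 -0.2667 -0.0333 -0.7667]
  T[2,:] = [+0.0000 -0.2578 -0.0989 +0.0922]
  T[3,:] = [+0.0000 -0.1278 -0.0576 -0.4715]
|roots of det(T-λI)|: 0.7236, 0.1239, 0.1239, 0.0000.
spectral radius ρ = 0.7236; 0.7236 < 1 ⇒ converges.

yes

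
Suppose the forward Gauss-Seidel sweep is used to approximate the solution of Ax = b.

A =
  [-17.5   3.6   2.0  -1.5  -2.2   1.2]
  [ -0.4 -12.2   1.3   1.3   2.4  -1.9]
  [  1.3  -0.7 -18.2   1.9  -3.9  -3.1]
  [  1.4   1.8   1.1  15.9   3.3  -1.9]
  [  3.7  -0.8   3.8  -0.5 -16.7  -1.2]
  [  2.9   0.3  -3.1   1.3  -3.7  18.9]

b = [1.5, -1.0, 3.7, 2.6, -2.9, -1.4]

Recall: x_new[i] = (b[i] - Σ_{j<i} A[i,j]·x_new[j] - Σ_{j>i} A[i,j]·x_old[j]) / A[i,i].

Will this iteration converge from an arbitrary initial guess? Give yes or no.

yes

A = D + L + U where D = diag(-17.5, -12.2, -18.2, 15.9, -16.7, 18.9).
GS T = -(D+L)⁻¹U: row 0 first, T[0,5] = -(1.2)/(-17.5) = +0.0686; later rows by forward substitution.
  T[0,:] = [+0.0000  +0.2057  +0.1143  -0.0857  -0.1257  +0.0686]
  T[1,:] = [+0.0000  -0.0067  +0.1028  +0.1094  +0.2008  -0.1580]
  T[2,:] = [+0.0000  +0.0150  +0.0042  +0.0941  -0.2310  -0.1594]
  T[3,:] = [+0.0000  -0.0184  -0.0220  -0.0113  -0.2032  +0.1424]
  T[4,:] = [+0.0000  +0.0499  +0.0220  -0.0025  -0.0839  -0.0896]
  T[5,:] = [+0.0000  -0.0180  -0.0127  +0.0271  -0.0242  -0.0615]
moduli |λ_i(T)| = 0.1736, 0.1267, 0.1266, 0.1266, 0.0148, 0.0000.
spectral radius ρ = 0.1736; 0.1736 < 1, so it converges for any x₀.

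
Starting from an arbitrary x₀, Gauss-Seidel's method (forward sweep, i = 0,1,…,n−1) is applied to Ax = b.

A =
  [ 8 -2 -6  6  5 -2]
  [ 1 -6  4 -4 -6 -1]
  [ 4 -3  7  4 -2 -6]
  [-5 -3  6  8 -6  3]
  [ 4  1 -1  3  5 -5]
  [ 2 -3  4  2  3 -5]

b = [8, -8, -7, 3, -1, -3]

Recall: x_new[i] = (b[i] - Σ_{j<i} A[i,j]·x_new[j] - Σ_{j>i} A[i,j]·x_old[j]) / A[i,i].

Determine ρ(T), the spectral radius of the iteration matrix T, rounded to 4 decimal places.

Write A = D+L+U with D = diag(8, -6, 7, 8, 5, -5).
Gauss-Seidel: T = -(D+L)⁻¹U, row 0 first, T[0,1] = -(-2)/(8) = +0.2500; later rows by forward substitution.
  T[0,:] = [+0.0000  +0.2500  +0.7500  -0.7500  -0.6250  +0.2500]
  T[1,:] = [+0.0000  +0.0417  +0.7917  -0.7917  -1.1042  -0.1250]
  T[2,:] = [+0.0000  -0.1250  -0.0893  -0.4821  +0.1696  +0.6607]
  T[3,:] = [+0.0000  +0.2656  +0.8326  -0.4040  -0.1819  -0.7612]
  T[4,:] = [+0.0000  -0.3927  -1.2757  +0.9043  +0.8639  +1.4138]
  T[5,:] = [+0.0000  -0.1544  -0.6788  +0.1703  +0.9938  +1.2474]
eigenvalue magnitudes: 1.6226, 0.6004, 0.4501, 0.4501, 0.1447, 0.0000.
spectral radius ρ = 1.6226; 1.6226 > 1 ⇒ diverges.

1.6226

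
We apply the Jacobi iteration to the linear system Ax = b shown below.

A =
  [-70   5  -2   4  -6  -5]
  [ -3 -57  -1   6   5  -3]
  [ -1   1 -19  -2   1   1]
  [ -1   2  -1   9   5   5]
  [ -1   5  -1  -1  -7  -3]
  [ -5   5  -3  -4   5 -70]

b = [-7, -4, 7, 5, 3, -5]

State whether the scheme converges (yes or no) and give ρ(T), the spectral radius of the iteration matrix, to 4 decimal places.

Let D = diag(-70, -57, -19, 9, -7, -70); L, U the strict triangles.
Jacobi: T = -D⁻¹(L+U), T[1,2] = -(-1)/(-57) = -0.0175; T[1,1] = 0.
  T[0,:] = [+0.0000, +0.0714, -0.0286, +0.0571, -0.0857, -0.0714]
  T[1,:] = [-0.0526, +0.0000, -0.0175, +0.1053, +0.0877, -0.0526]
  T[2,:] = [-0.0526, +0.0526, +0.0000, -0.1053, +0.0526, +0.0526]
  T[3,:] = [+0.1111, -0.2222, +0.1111, +0.0000, -0.5556, -0.5556]
  T[4,:] = [-0.1429, +0.7143, -0.1429, -0.1429, +0.0000, -0.4286]
  T[5,:] = [-0.0714, +0.0714, -0.0429, -0.0571, +0.0714, +0.0000]
|eigenvalues of T|: 0.4770, 0.3694, 0.3694, 0.0745, 0.0745, 0.0370.
ρ = 0.4770; 0.4770 < 1 ⇒ converges.

yes, ρ = 0.4770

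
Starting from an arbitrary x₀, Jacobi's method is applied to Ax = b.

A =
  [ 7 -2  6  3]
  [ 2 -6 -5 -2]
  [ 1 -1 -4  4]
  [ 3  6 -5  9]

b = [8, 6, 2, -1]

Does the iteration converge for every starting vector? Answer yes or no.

no

Diagonal D = diag(7, -6, -4, 9); L, U strict lower/upper.
Jacobi T = -D⁻¹(L+U): T[2,0] = -(1)/(-4) = +0.2500; T[2,2] = 0.
  T[0,:] = [+0.0000, +0.2857, -0.8571, -0.4286]
  T[1,:] = [+0.3333, +0.0000, -0.8333, -0.3333]
  T[2,:] = [+0.2500, -0.2500, +0.0000, +1.0000]
  T[3,:] = [-0.3333, -0.6667, +0.5556, +0.0000]
eigenvalue magnitudes: 1.3549, 0.7154, 0.7154, 0.2966.
ρ = 1.3549; 1.3549 > 1 ⇒ diverges.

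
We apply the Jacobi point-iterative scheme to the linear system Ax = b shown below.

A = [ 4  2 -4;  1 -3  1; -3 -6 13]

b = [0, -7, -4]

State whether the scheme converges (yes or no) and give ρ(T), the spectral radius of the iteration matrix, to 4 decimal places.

Write A = D+L+U with D = diag(4, -3, 13).
Jacobi: T = -D⁻¹(L+U), T[0,2] = -(-4)/(4) = +1.0000; T[0,0] = 0.
  T[0,:] = [+0.0000 -0.5000 +1.0000]
  T[1,:] = [+0.3333 +0.0000 +0.3333]
  T[2,:] = [+0.2308 +0.4615 +0.0000]
|roots of det(T-λI)|: 0.6327, 0.4270, 0.4270.
spectral radius ρ = 0.6327; 0.6327 < 1, so it converges for any x₀.

yes, ρ = 0.6327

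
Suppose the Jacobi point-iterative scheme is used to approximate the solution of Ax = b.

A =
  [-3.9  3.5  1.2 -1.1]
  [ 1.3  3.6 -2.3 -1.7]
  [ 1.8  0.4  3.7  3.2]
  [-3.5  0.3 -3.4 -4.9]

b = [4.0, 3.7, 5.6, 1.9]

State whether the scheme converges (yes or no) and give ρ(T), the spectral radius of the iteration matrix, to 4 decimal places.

no, ρ = 1.1310

Write A = D+L+U with D = diag(-3.9, 3.6, 3.7, -4.9).
Jacobi: T = -D⁻¹(L+U), T[3,1] = -(0.3)/(-4.9) = +0.0612; T[3,3] = 0.
  T[0,:] = [+0.0000, +0.8974, +0.3077, -0.2821]
  T[1,:] = [-0.3611, +0.0000, +0.6389, +0.4722]
  T[2,:] = [-0.4865, -0.1081, +0.0000, -0.8649]
  T[3,:] = [-0.7143, +0.0612, -0.6939, +0.0000]
|roots of det(T-λI)|: 1.1310, 0.8714, 0.8714, 0.8617.
spectral radius ρ = 1.1310; 1.1310 > 1, so it fails to converge.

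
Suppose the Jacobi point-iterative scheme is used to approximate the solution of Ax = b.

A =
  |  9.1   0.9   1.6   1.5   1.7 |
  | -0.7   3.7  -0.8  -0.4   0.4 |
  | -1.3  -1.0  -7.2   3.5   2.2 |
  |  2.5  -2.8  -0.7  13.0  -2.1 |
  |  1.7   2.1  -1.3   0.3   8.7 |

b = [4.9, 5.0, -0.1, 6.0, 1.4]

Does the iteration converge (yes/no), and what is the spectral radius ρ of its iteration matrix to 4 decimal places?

Split A = D + L + U, D = diag(9.1, 3.7, -7.2, 13, 8.7).
Jacobi T = -D⁻¹(L+U): T[1,0] = -(-0.7)/(3.7) = +0.1892; T[1,1] = 0.
  T[0,:] = [+0.0000, -0.0989, -0.1758, -0.1648, -0.1868]
  T[1,:] = [+0.1892, +0.0000, +0.2162, +0.1081, -0.1081]
  T[2,:] = [-0.1806, -0.1389, +0.0000, +0.4861, +0.3056]
  T[3,:] = [-0.1923, +0.2154, +0.0538, +0.0000, +0.1615]
  T[4,:] = [-0.1954, -0.2414, +0.1494, -0.0345, +0.0000]
|λ(T)| sorted: 0.5183, 0.3414, 0.3414, 0.1885, 0.1578.
ρ(T) = max|λ| = 0.5183; 0.5183 < 1: convergent.

yes, ρ = 0.5183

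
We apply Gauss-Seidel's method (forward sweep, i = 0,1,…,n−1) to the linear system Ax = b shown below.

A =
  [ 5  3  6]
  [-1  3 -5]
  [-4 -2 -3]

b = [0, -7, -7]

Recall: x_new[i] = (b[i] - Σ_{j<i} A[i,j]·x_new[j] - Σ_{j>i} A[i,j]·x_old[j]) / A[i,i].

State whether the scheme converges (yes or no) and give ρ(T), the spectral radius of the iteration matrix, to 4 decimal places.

no, ρ = 1.4654

A = D + L + U where D = diag(5, 3, -3).
T_GS = -(D+L)⁻¹U: row 0 first, T[0,2] = -(6)/(5) = -1.2000; later rows by forward substitution.
  T[0,:] = [+0.0000  -0.6000  -1.2000]
  T[1,:] = [+0.0000  -0.2000  +1.2667]
  T[2,:] = [+0.0000  +0.9333  +0.7556]
|eigenvalues of T|: 1.4654, 0.9099, 0.0000.
spectral radius ρ = 1.4654; 1.4654 > 1 ⇒ diverges.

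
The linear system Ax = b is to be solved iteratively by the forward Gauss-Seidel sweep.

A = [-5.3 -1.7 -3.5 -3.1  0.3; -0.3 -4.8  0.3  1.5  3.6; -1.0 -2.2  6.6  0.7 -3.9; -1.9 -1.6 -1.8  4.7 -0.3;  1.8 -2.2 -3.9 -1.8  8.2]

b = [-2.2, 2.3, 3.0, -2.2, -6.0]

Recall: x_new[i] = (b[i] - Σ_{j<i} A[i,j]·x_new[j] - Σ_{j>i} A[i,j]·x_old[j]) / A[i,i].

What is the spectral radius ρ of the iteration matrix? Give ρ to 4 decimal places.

Let D = diag(-5.3, -4.8, 6.6, 4.7, 8.2); L, U the strict triangles.
Gauss-Seidel: T = -(D+L)⁻¹U, row 0 first, T[0,2] = -(-3.5)/(-5.3) = -0.6604; later rows by forward substitution.
  T[0,:] = [+0.0000, -0.3208, -0.6604, -0.5849, +0.0566]
  T[1,:] = [+0.0000, +0.0200, +0.1038, +0.3491, +0.7465]
  T[2,:] = [+0.0000, -0.0419, -0.0655, -0.0783, +0.8483]
  T[3,:] = [+0.0000, -0.1389, -0.2567, -0.1476, +0.6657]
  T[4,:] = [+0.0000, +0.0254, +0.0853, +0.1524, +0.7374]
|roots of det(T-λI)|: 0.8803, 0.3395, 0.0119, 0.0083, 0.0000.
ρ(T) = max|λ| = 0.8803; 0.8803 < 1: convergent.

0.8803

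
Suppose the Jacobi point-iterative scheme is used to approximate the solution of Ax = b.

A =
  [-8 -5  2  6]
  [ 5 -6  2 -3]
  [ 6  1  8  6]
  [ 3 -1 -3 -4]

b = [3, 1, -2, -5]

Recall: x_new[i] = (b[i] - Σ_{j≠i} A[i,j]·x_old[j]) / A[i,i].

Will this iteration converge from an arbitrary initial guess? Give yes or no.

no

Split A = D + L + U, D = diag(-8, -6, 8, -4).
Jacobi: T = -D⁻¹(L+U), T[0,3] = -(6)/(-8) = +0.7500; T[0,0] = 0.
  T[0,:] = [+0.0000 -0.6250 +0.2500 +0.7500]
  T[1,:] = [+0.8333 +0.0000 +0.3333 -0.5000]
  T[2,:] = [-0.7500 -0.1250 +0.0000 -0.7500]
  T[3,:] = [+0.7500 -0.2500 -0.7500 +0.0000]
moduli |λ_i(T)| = 1.2079, 0.9313, 0.8375, 0.8375.
ρ = 1.2079; 1.2079 > 1 ⇒ diverges.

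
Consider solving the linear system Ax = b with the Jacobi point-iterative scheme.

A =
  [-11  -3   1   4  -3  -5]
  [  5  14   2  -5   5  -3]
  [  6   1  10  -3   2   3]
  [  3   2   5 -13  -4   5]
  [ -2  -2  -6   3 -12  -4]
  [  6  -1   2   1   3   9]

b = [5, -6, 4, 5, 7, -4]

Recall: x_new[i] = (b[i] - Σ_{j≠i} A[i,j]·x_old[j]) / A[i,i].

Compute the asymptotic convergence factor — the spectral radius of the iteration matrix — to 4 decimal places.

Diagonal D = diag(-11, 14, 10, -13, -12, 9); L, U strict lower/upper.
Jacobi T = -D⁻¹(L+U): T[1,4] = -(5)/(14) = -0.3571; T[1,1] = 0.
  T[0,:] = [+0.0000, -0.2727, +0.0909, +0.3636, -0.2727, -0.4545]
  T[1,:] = [-0.3571, +0.0000, -0.1429, +0.3571, -0.3571, +0.2143]
  T[2,:] = [-0.6000, -0.1000, +0.0000, +0.3000, -0.2000, -0.3000]
  T[3,:] = [+0.2308, +0.1538, +0.3846, +0.0000, -0.3077, +0.3846]
  T[4,:] = [-0.1667, -0.1667, -0.5000, +0.2500, +0.0000, -0.3333]
  T[5,:] = [-0.6667, +0.1111, -0.2222, -0.1111, -0.3333, +0.0000]
|roots of det(T-λI)|: 1.1741, 0.5885, 0.5885, 0.2639, 0.2639, 0.1095.
spectral radius ρ = 1.1741; 1.1741 > 1: divergent.

1.1741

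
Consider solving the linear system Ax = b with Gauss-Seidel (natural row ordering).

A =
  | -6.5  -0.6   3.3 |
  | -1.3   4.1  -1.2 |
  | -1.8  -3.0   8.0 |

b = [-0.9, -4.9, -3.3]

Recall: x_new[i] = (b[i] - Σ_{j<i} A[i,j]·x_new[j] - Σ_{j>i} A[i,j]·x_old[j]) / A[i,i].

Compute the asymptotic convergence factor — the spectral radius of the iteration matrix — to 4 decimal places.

0.2285

Diagonal D = diag(-6.5, 4.1, 8); L, U strict lower/upper.
GS T = -(D+L)⁻¹U: row 0 first, T[0,1] = -(-0.6)/(-6.5) = -0.0923; later rows by forward substitution.
  T[0,:] = [+0.0000  -0.0923  +0.5077]
  T[1,:] = [+0.0000  -0.0293  +0.4537]
  T[2,:] = [+0.0000  -0.0317  +0.2844]
eigenvalue magnitudes: 0.2285, 0.0266, 0.0000.
ρ = 0.2285; 0.2285 < 1, so it converges for any x₀.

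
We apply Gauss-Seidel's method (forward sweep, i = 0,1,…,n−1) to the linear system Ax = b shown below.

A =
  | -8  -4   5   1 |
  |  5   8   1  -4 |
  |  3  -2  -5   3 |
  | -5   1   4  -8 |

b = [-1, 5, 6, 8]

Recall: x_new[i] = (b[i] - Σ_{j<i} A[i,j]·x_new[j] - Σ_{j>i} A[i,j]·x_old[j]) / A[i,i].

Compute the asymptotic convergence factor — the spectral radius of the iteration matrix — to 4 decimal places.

Diagonal D = diag(-8, 8, -5, -8); L, U strict lower/upper.
T_GS = -(D+L)⁻¹U: row 0 first, T[0,2] = -(5)/(-8) = +0.6250; later rows by forward substitution.
  T[0,:] = [+0.0000, -0.5000, +0.6250, +0.1250]
  T[1,:] = [+0.0000, +0.3125, -0.5156, +0.4219]
  T[2,:] = [+0.0000, -0.4250, +0.5813, +0.5063]
  T[3,:] = [+0.0000, +0.1391, -0.1645, +0.2277]
|eigenvalues of T|: 0.8721, 0.3307, 0.0813, 0.0000.
ρ(T) = max|λ| = 0.8721; 0.8721 < 1 ⇒ converges.

0.8721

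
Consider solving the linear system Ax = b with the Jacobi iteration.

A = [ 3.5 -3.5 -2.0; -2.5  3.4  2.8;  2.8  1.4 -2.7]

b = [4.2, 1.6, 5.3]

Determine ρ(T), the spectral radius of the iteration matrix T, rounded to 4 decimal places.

1.1968

Diagonal D = diag(3.5, 3.4, -2.7); L, U strict lower/upper.
Jacobi T = -D⁻¹(L+U): T[1,0] = -(-2.5)/(3.4) = +0.7353; T[1,1] = 0.
  T[0,:] = [+0.0000  +1.0000  +0.5714]
  T[1,:] = [+0.7353  +0.0000  -0.8235]
  T[2,:] = [+1.0370  +0.5185  +0.0000]
moduli |λ_i(T)| = 1.1968, 0.7291, 0.7291.
ρ(T) = max|λ| = 1.1968; 1.1968 > 1: divergent.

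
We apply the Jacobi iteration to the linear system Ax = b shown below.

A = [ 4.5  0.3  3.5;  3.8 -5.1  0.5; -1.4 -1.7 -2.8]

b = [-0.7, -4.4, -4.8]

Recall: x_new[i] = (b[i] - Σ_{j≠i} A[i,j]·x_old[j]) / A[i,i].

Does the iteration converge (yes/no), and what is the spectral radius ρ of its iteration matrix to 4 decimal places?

yes, ρ = 0.8386

Let D = diag(4.5, -5.1, -2.8); L, U the strict triangles.
Jacobi: T = -D⁻¹(L+U), T[0,2] = -(3.5)/(4.5) = -0.7778; T[0,0] = 0.
  T[0,:] = [+0.0000  -0.0667  -0.7778]
  T[1,:] = [+0.7451  +0.0000  +0.0980]
  T[2,:] = [-0.5000  -0.6071  +0.0000]
eigenvalue magnitudes: 0.8386, 0.6508, 0.6508.
ρ = 0.8386; 0.8386 < 1: convergent.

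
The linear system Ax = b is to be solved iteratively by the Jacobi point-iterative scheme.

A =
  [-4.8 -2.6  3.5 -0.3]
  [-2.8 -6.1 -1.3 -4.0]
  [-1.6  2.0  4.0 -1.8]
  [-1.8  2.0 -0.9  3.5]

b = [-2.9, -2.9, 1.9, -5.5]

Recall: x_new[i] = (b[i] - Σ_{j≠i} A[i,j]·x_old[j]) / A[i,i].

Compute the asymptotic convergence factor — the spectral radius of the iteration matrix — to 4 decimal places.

1.3053

Let D = diag(-4.8, -6.1, 4, 3.5); L, U the strict triangles.
Jacobi: T = -D⁻¹(L+U), T[3,1] = -(2)/(3.5) = -0.5714; T[3,3] = 0.
  T[0,:] = [+0.0000  -0.5417  +0.7292  -0.0625]
  T[1,:] = [-0.4590  +0.0000  -0.2131  -0.6557]
  T[2,:] = [+0.4000  -0.5000  +0.0000  +0.4500]
  T[3,:] = [+0.5143  -0.5714  +0.2571  +0.0000]
|λ(T)| sorted: 1.3053, 0.5422, 0.4301, 0.4301.
spectral radius ρ = 1.3053; 1.3053 > 1, so it fails to converge.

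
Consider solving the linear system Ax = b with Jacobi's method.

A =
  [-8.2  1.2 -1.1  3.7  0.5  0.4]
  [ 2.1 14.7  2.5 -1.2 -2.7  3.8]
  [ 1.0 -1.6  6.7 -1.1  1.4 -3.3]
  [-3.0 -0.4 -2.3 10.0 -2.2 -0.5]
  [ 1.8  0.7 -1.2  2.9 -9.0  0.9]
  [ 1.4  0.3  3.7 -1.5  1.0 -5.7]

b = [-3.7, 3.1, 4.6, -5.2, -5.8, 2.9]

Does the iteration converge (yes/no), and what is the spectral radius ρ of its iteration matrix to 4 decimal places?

Split A = D + L + U, D = diag(-8.2, 14.7, 6.7, 10, -9, -5.7).
Jacobi: T = -D⁻¹(L+U), T[4,3] = -(2.9)/(-9) = +0.3222; T[4,4] = 0.
  T[0,:] = [+0.0000 +0.1463 -0.1341 +0.4512 +0.0610 +0.0488]
  T[1,:] = [-0.1429 +0.0000 -0.1701 +0.0816 +0.1837 -0.2585]
  T[2,:] = [-0.1493 +0.2388 +0.0000 +0.1642 -0.2090 +0.4925]
  T[3,:] = [+0.3000 +0.0400 +0.2300 +0.0000 +0.2200 +0.0500]
  T[4,:] = [+0.2000 +0.0778 -0.1333 +0.3222 +0.0000 +0.1000]
  T[5,:] = [+0.2456 +0.0526 +0.6491 -0.2632 +0.1754 +0.0000]
eigenvalue magnitudes: 0.8265, 0.5412, 0.3981, 0.1242, 0.1242, 0.1100.
ρ(T) = max|λ| = 0.8265; 0.8265 < 1, so it converges for any x₀.

yes, ρ = 0.8265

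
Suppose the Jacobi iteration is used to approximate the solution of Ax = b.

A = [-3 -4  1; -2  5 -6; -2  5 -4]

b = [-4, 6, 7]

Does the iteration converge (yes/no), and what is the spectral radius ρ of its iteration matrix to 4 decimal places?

no, ρ = 1.2535

Split A = D + L + U, D = diag(-3, 5, -4).
Jacobi: T = -D⁻¹(L+U), T[0,2] = -(1)/(-3) = +0.3333; T[0,0] = 0.
  T[0,:] = [+0.0000  -1.3333  +0.3333]
  T[1,:] = [+0.4000  +0.0000  +1.2000]
  T[2,:] = [-0.5000  +1.2500  +0.0000]
|eigenvalues of T|: 1.2535, 0.8782, 0.8782.
spectral radius ρ = 1.2535; 1.2535 > 1: divergent.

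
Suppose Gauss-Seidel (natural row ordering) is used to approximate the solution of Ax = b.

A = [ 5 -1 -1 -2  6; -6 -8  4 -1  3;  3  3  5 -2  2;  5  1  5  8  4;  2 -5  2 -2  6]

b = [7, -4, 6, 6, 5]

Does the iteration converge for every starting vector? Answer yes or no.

no

Let D = diag(5, -8, 5, 8, 6); L, U the strict triangles.
Gauss-Seidel: T = -(D+L)⁻¹U, row 0 first, T[0,4] = -(6)/(5) = -1.2000; later rows by forward substitution.
  T[0,:] = [+0.0000 +0.2000 +0.2000 +0.4000 -1.2000]
  T[1,:] = [+0.0000 -0.1500 +0.3500 -0.4250 +1.2750]
  T[2,:] = [+0.0000 -0.0300 -0.3300 +0.4150 -0.4450]
  T[3,:] = [+0.0000 -0.0875 +0.0375 -0.4563 +0.3688]
  T[4,:] = [+0.0000 -0.2108 +0.3475 -0.7779 +1.7337]
|eigenvalues of T|: 1.3704, 0.2957, 0.1910, 0.0861, 0.0000.
ρ(T) = max|λ| = 1.3704; 1.3704 > 1: divergent.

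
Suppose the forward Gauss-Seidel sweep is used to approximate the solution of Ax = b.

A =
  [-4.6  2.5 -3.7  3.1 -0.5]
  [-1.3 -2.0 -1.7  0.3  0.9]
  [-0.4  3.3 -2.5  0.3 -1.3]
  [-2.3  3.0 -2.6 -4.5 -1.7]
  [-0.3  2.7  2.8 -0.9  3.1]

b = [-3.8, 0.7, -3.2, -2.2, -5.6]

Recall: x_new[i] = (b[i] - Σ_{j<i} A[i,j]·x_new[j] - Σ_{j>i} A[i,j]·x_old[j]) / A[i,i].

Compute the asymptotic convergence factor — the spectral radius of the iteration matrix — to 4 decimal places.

1.3621

A = D + L + U where D = diag(-4.6, -2, -2.5, -4.5, 3.1).
Gauss-Seidel: T = -(D+L)⁻¹U, row 0 first, T[0,2] = -(-3.7)/(-4.6) = -0.8043; later rows by forward substitution.
  T[0,:] = [+0.0000 +0.5435 -0.8043 +0.6739 -0.1087]
  T[1,:] = [+0.0000 -0.3533 -0.3272 -0.2880 +0.5207]
  T[2,:] = [+0.0000 -0.5533 -0.3032 -0.3680 +0.1847]
  T[3,:] = [+0.0000 -0.1936 +0.3682 -0.3238 -0.0818]
  T[4,:] = [+0.0000 +0.8038 +0.5878 +0.5545 -0.6545]
|roots of det(T-λI)|: 1.3621, 0.2018, 0.1283, 0.0575, 0.0000.
ρ = 1.3621; 1.3621 > 1, so it fails to converge.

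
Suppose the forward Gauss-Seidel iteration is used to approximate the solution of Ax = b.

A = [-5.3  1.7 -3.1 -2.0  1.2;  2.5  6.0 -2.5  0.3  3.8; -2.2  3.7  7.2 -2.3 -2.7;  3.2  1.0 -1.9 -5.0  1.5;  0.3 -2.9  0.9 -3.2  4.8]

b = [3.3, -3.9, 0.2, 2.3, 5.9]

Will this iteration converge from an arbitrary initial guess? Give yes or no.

no

Let D = diag(-5.3, 6, 7.2, -5, 4.8); L, U the strict triangles.
GS T = -(D+L)⁻¹U: row 0 first, T[0,1] = -(1.7)/(-5.3) = +0.3208; later rows by forward substitution.
  T[0,:] = [+0.0000  +0.3208  -0.5849  -0.3774  +0.2264]
  T[1,:] = [+0.0000  -0.1336  +0.6604  +0.1072  -0.7277]
  T[2,:] = [+0.0000  +0.1667  -0.5181  +0.1490  +0.8181]
  T[3,:] = [+0.0000  +0.1152  -0.0454  -0.2767  -0.0115]
  T[4,:] = [+0.0000  -0.0552  +0.5024  -0.1240  -0.6149]
|λ(T)| sorted: 1.3096, 0.3798, 0.1341, 0.0120, 0.0000.
ρ(T) = max|λ| = 1.3096; 1.3096 > 1: divergent.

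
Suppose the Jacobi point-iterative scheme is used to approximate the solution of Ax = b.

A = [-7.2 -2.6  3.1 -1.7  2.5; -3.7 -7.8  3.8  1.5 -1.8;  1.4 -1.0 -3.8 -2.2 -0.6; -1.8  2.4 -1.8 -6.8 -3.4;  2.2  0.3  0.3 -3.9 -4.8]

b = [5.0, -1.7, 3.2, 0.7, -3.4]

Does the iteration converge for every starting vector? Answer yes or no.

no

A = D + L + U where D = diag(-7.2, -7.8, -3.8, -6.8, -4.8).
Jacobi T = -D⁻¹(L+U): T[4,0] = -(2.2)/(-4.8) = +0.4583; T[4,4] = 0.
  T[0,:] = [+0.0000, -0.3611, +0.4306, -0.2361, +0.3472]
  T[1,:] = [-0.4744, +0.0000, +0.4872, +0.1923, -0.2308]
  T[2,:] = [+0.3684, -0.2632, +0.0000, -0.5789, -0.1579]
  T[3,:] = [-0.2647, +0.3529, -0.2647, +0.0000, -0.5000]
  T[4,:] = [+0.4583, +0.0625, +0.0625, -0.8125, +0.0000]
moduli |λ_i(T)| = 1.1600, 0.9574, 0.3513, 0.3513, 0.1935.
ρ = 1.1600; 1.1600 > 1, so it fails to converge.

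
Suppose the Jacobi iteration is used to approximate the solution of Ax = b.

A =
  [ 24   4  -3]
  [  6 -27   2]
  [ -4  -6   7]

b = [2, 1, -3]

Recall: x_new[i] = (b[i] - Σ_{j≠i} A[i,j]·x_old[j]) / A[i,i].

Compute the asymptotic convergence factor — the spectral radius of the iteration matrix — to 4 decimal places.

Diagonal D = diag(24, -27, 7); L, U strict lower/upper.
Jacobi T = -D⁻¹(L+U): T[0,2] = -(-3)/(24) = +0.1250; T[0,0] = 0.
  T[0,:] = [+0.0000, -0.1667, +0.1250]
  T[1,:] = [+0.2222, +0.0000, +0.0741]
  T[2,:] = [+0.5714, +0.8571, +0.0000]
|λ(T)| sorted: 0.3772, 0.2108, 0.2108.
spectral radius ρ = 0.3772; 0.3772 < 1: convergent.

0.3772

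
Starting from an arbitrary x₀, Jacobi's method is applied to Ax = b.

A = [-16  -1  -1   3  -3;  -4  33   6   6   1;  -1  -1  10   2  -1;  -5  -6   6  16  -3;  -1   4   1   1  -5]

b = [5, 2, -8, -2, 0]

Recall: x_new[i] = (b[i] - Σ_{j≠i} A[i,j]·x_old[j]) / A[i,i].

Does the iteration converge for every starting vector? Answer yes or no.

yes

Split A = D + L + U, D = diag(-16, 33, 10, 16, -5).
Jacobi T = -D⁻¹(L+U): T[0,2] = -(-1)/(-16) = -0.0625; T[0,0] = 0.
  T[0,:] = [+0.0000  -0.0625  -0.0625  +0.1875  -0.1875]
  T[1,:] = [+0.1212  +0.0000  -0.1818  -0.1818  -0.0303]
  T[2,:] = [+0.1000  +0.1000  +0.0000  -0.2000  +0.1000]
  T[3,:] = [+0.3125  +0.3750  -0.3750  +0.0000  +0.1875]
  T[4,:] = [-0.2000  +0.8000  +0.2000  +0.2000  +0.0000]
|eigenvalues of T|: 0.5720, 0.3664, 0.3664, 0.3433, 0.0613.
ρ(T) = max|λ| = 0.5720; 0.5720 < 1 ⇒ converges.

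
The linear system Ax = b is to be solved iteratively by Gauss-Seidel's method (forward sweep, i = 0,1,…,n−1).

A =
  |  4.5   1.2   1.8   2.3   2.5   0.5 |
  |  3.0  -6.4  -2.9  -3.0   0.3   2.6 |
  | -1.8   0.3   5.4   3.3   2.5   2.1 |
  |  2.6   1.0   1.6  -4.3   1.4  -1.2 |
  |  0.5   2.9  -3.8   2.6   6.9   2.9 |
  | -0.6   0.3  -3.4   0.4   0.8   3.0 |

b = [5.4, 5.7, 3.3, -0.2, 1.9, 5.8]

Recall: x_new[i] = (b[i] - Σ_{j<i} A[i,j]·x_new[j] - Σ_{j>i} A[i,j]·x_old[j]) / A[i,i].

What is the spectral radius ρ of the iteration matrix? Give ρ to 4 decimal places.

1.5644

A = D + L + U where D = diag(4.5, -6.4, 5.4, -4.3, 6.9, 3).
Gauss-Seidel: T = -(D+L)⁻¹U, row 0 first, T[0,1] = -(1.2)/(4.5) = -0.2667; later rows by forward substitution.
  T[0,:] = [+0.0000 -0.2667 -0.4000 -0.5111 -0.5556 -0.1111]
  T[1,:] = [+0.0000 -0.1250 -0.6406 -0.7083 -0.2135 +0.3542]
  T[2,:] = [+0.0000 -0.0819 -0.0977 -0.7421 -0.6363 -0.4456]
  T[3,:] = [+0.0000 -0.2208 -0.4272 -0.7499 -0.2968 -0.4297]
  T[4,:] = [+0.0000 +0.1099 +0.4054 +0.2086 -0.1086 -0.6446]
  T[5,:] = [+0.0000 -0.1336 -0.1779 -0.8281 -0.7424 -0.3335]
moduli |λ_i(T)| = 1.5644, 0.4451, 0.4062, 0.0845, 0.0845, 0.0000.
spectral radius ρ = 1.5644; 1.5644 > 1 ⇒ diverges.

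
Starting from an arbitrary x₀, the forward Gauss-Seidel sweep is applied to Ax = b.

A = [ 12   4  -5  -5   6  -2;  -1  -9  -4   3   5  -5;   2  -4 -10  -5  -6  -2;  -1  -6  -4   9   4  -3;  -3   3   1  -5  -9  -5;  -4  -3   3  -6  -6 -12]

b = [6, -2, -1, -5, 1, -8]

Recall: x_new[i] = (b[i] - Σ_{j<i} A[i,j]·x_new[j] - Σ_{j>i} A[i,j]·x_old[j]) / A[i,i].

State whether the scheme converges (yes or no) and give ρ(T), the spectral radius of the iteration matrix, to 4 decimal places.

no, ρ = 1.2344

Let D = diag(12, -9, -10, 9, -9, -12); L, U the strict triangles.
T_GS = -(D+L)⁻¹U: row 0 first, T[0,4] = -(6)/(12) = -0.5000; later rows by forward substitution.
  T[0,:] = [+0.0000  -0.3333  +0.4167  +0.4167  -0.5000  +0.1667]
  T[1,:] = [+0.0000  +0.0370  -0.4907  +0.2870  +0.6111  -0.5741]
  T[2,:] = [+0.0000  -0.0815  +0.2796  -0.5315  -0.9444  +0.0630]
  T[3,:] = [+0.0000  -0.0486  -0.1566  +0.0014  -0.5123  -0.0029]
  T[4,:] = [+0.0000  +0.1414  -0.1844  -0.1031  +0.5501  -0.7939]
  T[5,:] = [+0.0000  +0.0351  +0.2242  -0.2927  -0.2411  +0.5021]
moduli |λ_i(T)| = 1.2344, 0.4111, 0.3597, 0.3597, 0.0929, 0.0000.
spectral radius ρ = 1.2344; 1.2344 > 1, so it fails to converge.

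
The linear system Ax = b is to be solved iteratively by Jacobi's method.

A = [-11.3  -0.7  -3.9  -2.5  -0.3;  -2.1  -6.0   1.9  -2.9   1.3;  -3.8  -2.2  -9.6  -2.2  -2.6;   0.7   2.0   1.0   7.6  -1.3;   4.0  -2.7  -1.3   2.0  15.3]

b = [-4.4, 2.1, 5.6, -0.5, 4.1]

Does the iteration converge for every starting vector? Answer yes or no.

yes

Let D = diag(-11.3, -6, -9.6, 7.6, 15.3); L, U the strict triangles.
T_J = -D⁻¹(L+U): T[2,0] = -(-3.8)/(-9.6) = -0.3958; T[2,2] = 0.
  T[0,:] = [+0.0000 -0.0619 -0.3451 -0.2212 -0.0265]
  T[1,:] = [-0.3500 +0.0000 +0.3167 -0.4833 +0.2167]
  T[2,:] = [-0.3958 -0.2292 +0.0000 -0.2292 -0.2708]
  T[3,:] = [-0.0921 -0.2632 -0.1316 +0.0000 +0.1711]
  T[4,:] = [-0.2614 +0.1765 +0.0850 -0.1307 +0.0000]
eigenvalue magnitudes: 0.5404, 0.4593, 0.4593, 0.3629, 0.2102.
ρ(T) = max|λ| = 0.5404; 0.5404 < 1 ⇒ converges.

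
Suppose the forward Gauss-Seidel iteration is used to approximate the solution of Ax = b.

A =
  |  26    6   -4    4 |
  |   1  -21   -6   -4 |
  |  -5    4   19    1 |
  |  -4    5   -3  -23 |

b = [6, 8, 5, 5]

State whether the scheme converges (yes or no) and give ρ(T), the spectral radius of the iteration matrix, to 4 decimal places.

Split A = D + L + U, D = diag(26, -21, 19, -23).
T_GS = -(D+L)⁻¹U: row 0 first, T[0,1] = -(6)/(26) = -0.2308; later rows by forward substitution.
  T[0,:] = [+0.0000  -0.2308  +0.1538  -0.1538]
  T[1,:] = [+0.0000  -0.0110  -0.2784  -0.1978]
  T[2,:] = [+0.0000  -0.0584  +0.0991  -0.0515]
  T[3,:] = [+0.0000  +0.0454  -0.1002  -0.0095]
eigenvalue magnitudes: 0.1782, 0.0582, 0.0582, 0.0000.
spectral radius ρ = 0.1782; 0.1782 < 1 ⇒ converges.

yes, ρ = 0.1782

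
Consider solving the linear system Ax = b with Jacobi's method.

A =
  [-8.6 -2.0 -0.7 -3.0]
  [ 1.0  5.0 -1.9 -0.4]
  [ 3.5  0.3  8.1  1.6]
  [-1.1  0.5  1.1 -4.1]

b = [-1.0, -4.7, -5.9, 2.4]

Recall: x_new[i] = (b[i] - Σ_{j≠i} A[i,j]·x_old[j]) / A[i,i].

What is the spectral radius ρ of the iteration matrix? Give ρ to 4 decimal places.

Diagonal D = diag(-8.6, 5, 8.1, -4.1); L, U strict lower/upper.
Jacobi T = -D⁻¹(L+U): T[0,2] = -(-0.7)/(-8.6) = -0.0814; T[0,0] = 0.
  T[0,:] = [+0.0000  -0.2326  -0.0814  -0.3488]
  T[1,:] = [-0.2000  +0.0000  +0.3800  +0.0800]
  T[2,:] = [-0.4321  -0.0370  +0.0000  -0.1975]
  T[3,:] = [-0.2683  +0.1220  +0.2683  +0.0000]
|roots of det(T-λI)|: 0.5348, 0.3521, 0.3521, 0.1018.
ρ(T) = max|λ| = 0.5348; 0.5348 < 1 ⇒ converges.

0.5348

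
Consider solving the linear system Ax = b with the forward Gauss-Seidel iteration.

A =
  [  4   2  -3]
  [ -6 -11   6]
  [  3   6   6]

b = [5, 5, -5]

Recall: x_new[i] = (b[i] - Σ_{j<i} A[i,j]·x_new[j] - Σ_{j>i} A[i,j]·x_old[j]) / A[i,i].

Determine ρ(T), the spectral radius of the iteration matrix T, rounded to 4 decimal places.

0.5074

Split A = D + L + U, D = diag(4, -11, 6).
Gauss-Seidel: T = -(D+L)⁻¹U, row 0 first, T[0,2] = -(-3)/(4) = +0.7500; later rows by forward substitution.
  T[0,:] = [+0.0000, -0.5000, +0.7500]
  T[1,:] = [+0.0000, +0.2727, +0.1364]
  T[2,:] = [+0.0000, -0.0227, -0.5114]
moduli |λ_i(T)| = 0.5074, 0.2688, 0.0000.
ρ(T) = max|λ| = 0.5074; 0.5074 < 1: convergent.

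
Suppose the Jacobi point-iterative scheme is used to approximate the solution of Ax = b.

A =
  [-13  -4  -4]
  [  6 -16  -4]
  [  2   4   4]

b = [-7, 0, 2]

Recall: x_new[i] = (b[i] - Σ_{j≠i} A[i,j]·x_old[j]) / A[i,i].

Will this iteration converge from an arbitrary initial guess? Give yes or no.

Write A = D+L+U with D = diag(-13, -16, 4).
Jacobi: T = -D⁻¹(L+U), T[1,0] = -(6)/(-16) = +0.3750; T[1,1] = 0.
  T[0,:] = [+0.0000, -0.3077, -0.3077]
  T[1,:] = [+0.3750, +0.0000, -0.2500]
  T[2,:] = [-0.5000, -1.0000, +0.0000]
eigenvalue magnitudes: 0.6394, 0.3469, 0.3469.
ρ(T) = max|λ| = 0.6394; 0.6394 < 1 ⇒ converges.

yes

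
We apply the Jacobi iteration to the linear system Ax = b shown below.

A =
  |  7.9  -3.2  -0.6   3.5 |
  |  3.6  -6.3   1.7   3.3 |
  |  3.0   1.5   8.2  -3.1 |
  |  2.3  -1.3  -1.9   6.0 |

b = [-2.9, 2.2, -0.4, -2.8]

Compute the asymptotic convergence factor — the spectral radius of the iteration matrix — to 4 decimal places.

A = D + L + U where D = diag(7.9, -6.3, 8.2, 6).
Jacobi T = -D⁻¹(L+U): T[2,0] = -(3)/(8.2) = -0.3659; T[2,2] = 0.
  T[0,:] = [+0.0000  +0.4051  +0.0759  -0.4430]
  T[1,:] = [+0.5714  +0.0000  +0.2698  +0.5238]
  T[2,:] = [-0.3659  -0.1829  +0.0000  +0.3780]
  T[3,:] = [-0.3833  +0.2167  +0.3167  +0.0000]
eigenvalue magnitudes: 0.8376, 0.5093, 0.5093, 0.1202.
spectral radius ρ = 0.8376; 0.8376 < 1, so it converges for any x₀.

0.8376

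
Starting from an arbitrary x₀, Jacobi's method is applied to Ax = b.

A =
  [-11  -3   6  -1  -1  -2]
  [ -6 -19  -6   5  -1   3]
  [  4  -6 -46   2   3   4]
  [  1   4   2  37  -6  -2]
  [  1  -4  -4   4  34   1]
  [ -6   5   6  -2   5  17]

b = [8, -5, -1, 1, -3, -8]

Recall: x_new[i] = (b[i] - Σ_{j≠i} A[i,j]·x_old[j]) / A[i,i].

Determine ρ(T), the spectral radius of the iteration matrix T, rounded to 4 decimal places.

0.4044

A = D + L + U where D = diag(-11, -19, -46, 37, 34, 17).
Jacobi: T = -D⁻¹(L+U), T[1,4] = -(-1)/(-19) = -0.0526; T[1,1] = 0.
  T[0,:] = [+0.0000, -0.2727, +0.5455, -0.0909, -0.0909, -0.1818]
  T[1,:] = [-0.3158, +0.0000, -0.3158, +0.2632, -0.0526, +0.1579]
  T[2,:] = [+0.0870, -0.1304, +0.0000, +0.0435, +0.0652, +0.0870]
  T[3,:] = [-0.0270, -0.1081, -0.0541, +0.0000, +0.1622, +0.0541]
  T[4,:] = [-0.0294, +0.1176, +0.1176, -0.1176, +0.0000, -0.0294]
  T[5,:] = [+0.3529, -0.2941, -0.3529, +0.1176, -0.2941, +0.0000]
|λ(T)| sorted: 0.4044, 0.2822, 0.2822, 0.1929, 0.1929, 0.1502.
spectral radius ρ = 0.4044; 0.4044 < 1: convergent.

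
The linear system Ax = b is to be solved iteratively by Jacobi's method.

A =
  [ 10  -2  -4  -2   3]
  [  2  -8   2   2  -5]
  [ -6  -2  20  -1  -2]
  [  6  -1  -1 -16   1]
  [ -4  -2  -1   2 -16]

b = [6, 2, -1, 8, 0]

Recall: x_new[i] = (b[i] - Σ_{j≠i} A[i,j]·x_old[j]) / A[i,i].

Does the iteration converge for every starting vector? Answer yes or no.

yes

Let D = diag(10, -8, 20, -16, -16); L, U the strict triangles.
Jacobi: T = -D⁻¹(L+U), T[3,1] = -(-1)/(-16) = -0.0625; T[3,3] = 0.
  T[0,:] = [+0.0000 +0.2000 +0.4000 +0.2000 -0.3000]
  T[1,:] = [+0.2500 +0.0000 +0.2500 +0.2500 -0.6250]
  T[2,:] = [+0.3000 +0.1000 +0.0000 +0.0500 +0.1000]
  T[3,:] = [+0.3750 -0.0625 -0.0625 +0.0000 +0.0625]
  T[4,:] = [-0.2500 -0.1250 -0.0625 +0.1250 +0.0000]
eigenvalue magnitudes: 0.6927, 0.5189, 0.1710, 0.1710, 0.1436.
ρ = 0.6927; 0.6927 < 1 ⇒ converges.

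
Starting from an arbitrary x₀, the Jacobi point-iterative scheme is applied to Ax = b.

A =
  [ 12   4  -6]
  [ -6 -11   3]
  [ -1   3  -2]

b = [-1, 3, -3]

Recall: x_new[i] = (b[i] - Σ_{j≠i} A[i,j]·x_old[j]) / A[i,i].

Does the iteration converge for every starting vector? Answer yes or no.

yes

Split A = D + L + U, D = diag(12, -11, -2).
Jacobi: T = -D⁻¹(L+U), T[1,0] = -(-6)/(-11) = -0.5455; T[1,1] = 0.
  T[0,:] = [+0.0000  -0.3333  +0.5000]
  T[1,:] = [-0.5455  +0.0000  +0.2727]
  T[2,:] = [-0.5000  +1.5000  +0.0000]
eigenvalue magnitudes: 0.8709, 0.6462, 0.6462.
spectral radius ρ = 0.8709; 0.8709 < 1 ⇒ converges.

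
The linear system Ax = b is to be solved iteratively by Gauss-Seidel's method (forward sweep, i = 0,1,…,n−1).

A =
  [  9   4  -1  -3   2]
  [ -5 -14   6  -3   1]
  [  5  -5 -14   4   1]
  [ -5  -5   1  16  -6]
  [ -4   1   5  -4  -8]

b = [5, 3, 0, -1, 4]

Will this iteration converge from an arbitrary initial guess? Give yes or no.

yes

A = D + L + U where D = diag(9, -14, -14, 16, -8).
T_GS = -(D+L)⁻¹U: row 0 first, T[0,2] = -(-1)/(9) = +0.1111; later rows by forward substitution.
  T[0,:] = [+0.0000, -0.4444, +0.1111, +0.3333, -0.2222]
  T[1,:] = [+0.0000, +0.1587, +0.3889, -0.3333, +0.1508]
  T[2,:] = [+0.0000, -0.2154, -0.0992, +0.5238, -0.0618]
  T[3,:] = [+0.0000, -0.0758, +0.1625, -0.0327, +0.3565]
  T[4,:] = [+0.0000, +0.1453, -0.1502, +0.1354, -0.0869]
|roots of det(T-λI)|: 0.5512, 0.2916, 0.2916, 0.2177, 0.0000.
spectral radius ρ = 0.5512; 0.5512 < 1, so it converges for any x₀.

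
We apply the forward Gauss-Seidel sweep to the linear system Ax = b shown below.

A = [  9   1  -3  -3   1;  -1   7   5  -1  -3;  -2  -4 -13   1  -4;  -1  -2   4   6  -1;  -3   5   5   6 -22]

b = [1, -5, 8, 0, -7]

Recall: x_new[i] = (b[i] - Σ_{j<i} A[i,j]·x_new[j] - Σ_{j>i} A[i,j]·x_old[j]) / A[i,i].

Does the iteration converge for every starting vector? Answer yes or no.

Split A = D + L + U, D = diag(9, 7, -13, 6, -22).
Gauss-Seidel: T = -(D+L)⁻¹U, row 0 first, T[0,2] = -(-3)/(9) = +0.3333; later rows by forward substitution.
  T[0,:] = [+0.0000  -0.1111  +0.3333  +0.3333  -0.1111]
  T[1,:] = [+0.0000  -0.0159  -0.6667  +0.1905  +0.4127]
  T[2,:] = [+0.0000  +0.0220  +0.1538  -0.0330  -0.4176]
  T[3,:] = [+0.0000  -0.0385  -0.2692  +0.1410  +0.5641]
  T[4,:] = [+0.0000  +0.0060  -0.2354  +0.0288  +0.1679]
|eigenvalues of T|: 0.5166, 0.0782, 0.0630, 0.0545, 0.0000.
ρ(T) = max|λ| = 0.5166; 0.5166 < 1: convergent.

yes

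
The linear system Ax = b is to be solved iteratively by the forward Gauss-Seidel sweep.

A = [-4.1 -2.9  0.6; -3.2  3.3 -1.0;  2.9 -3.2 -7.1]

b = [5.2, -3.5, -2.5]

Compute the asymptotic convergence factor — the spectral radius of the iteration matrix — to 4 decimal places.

Diagonal D = diag(-4.1, 3.3, -7.1); L, U strict lower/upper.
T_GS = -(D+L)⁻¹U: row 0 first, T[0,2] = -(0.6)/(-4.1) = +0.1463; later rows by forward substitution.
  T[0,:] = [+0.0000 -0.7073 +0.1463]
  T[1,:] = [+0.0000 -0.6859 +0.4449]
  T[2,:] = [+0.0000 +0.0202 -0.1408]
eigenvalue magnitudes: 0.7019, 0.1247, 0.0000.
spectral radius ρ = 0.7019; 0.7019 < 1: convergent.

0.7019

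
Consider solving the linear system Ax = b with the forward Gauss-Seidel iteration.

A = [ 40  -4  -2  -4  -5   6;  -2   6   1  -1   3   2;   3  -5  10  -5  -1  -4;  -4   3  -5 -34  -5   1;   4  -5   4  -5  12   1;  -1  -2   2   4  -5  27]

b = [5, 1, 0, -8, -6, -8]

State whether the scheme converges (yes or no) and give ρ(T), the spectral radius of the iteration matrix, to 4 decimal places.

Diagonal D = diag(40, 6, 10, -34, 12, 27); L, U strict lower/upper.
Gauss-Seidel: T = -(D+L)⁻¹U, row 0 first, T[0,2] = -(-2)/(40) = +0.0500; later rows by forward substitution.
  T[0,:] = [+0.0000  +0.1000  +0.0500  +0.1000  +0.1250  -0.1500]
  T[1,:] = [+0.0000  +0.0333  -0.1500  +0.2000  -0.4583  -0.3833]
  T[2,:] = [+0.0000  -0.0133  -0.0900  +0.5700  -0.1667  +0.2533]
  T[3,:] = [+0.0000  -0.0069  -0.0059  -0.0779  -0.1777  -0.0240]
  T[4,:] = [+0.0000  -0.0179  -0.0516  -0.1725  -0.2511  -0.2875]
  T[5,:] = [+0.0000  +0.0049  -0.0113  -0.0441  -0.0372  -0.1024]
|λ(T)| sorted: 0.3832, 0.1911, 0.0882, 0.0253, 0.0232, 0.0000.
ρ(T) = max|λ| = 0.3832; 0.3832 < 1 ⇒ converges.

yes, ρ = 0.3832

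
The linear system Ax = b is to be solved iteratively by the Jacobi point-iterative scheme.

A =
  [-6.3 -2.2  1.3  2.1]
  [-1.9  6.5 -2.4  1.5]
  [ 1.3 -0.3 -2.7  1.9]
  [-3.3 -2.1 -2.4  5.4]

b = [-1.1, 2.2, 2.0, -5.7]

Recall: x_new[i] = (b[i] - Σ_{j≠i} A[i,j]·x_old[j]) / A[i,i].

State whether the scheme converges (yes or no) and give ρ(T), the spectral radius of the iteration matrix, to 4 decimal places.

yes, ρ = 0.8810

Split A = D + L + U, D = diag(-6.3, 6.5, -2.7, 5.4).
T_J = -D⁻¹(L+U): T[2,1] = -(-0.3)/(-2.7) = -0.1111; T[2,2] = 0.
  T[0,:] = [+0.0000, -0.3492, +0.2063, +0.3333]
  T[1,:] = [+0.2923, +0.0000, +0.3692, -0.2308]
  T[2,:] = [+0.4815, -0.1111, +0.0000, +0.7037]
  T[3,:] = [+0.6111, +0.3889, +0.4444, +0.0000]
|λ(T)| sorted: 0.8810, 0.4947, 0.4947, 0.2271.
spectral radius ρ = 0.8810; 0.8810 < 1, so it converges for any x₀.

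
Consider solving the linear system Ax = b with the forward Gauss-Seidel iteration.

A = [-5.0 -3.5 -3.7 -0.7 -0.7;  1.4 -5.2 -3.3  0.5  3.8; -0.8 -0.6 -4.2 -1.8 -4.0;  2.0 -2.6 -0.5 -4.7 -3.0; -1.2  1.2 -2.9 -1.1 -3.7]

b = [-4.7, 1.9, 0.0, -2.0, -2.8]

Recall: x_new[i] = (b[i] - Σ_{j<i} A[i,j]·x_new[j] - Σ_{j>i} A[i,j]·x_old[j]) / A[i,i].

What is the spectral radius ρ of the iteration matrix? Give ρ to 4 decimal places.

Diagonal D = diag(-5, -5.2, -4.2, -4.7, -3.7); L, U strict lower/upper.
GS T = -(D+L)⁻¹U: row 0 first, T[0,3] = -(-0.7)/(-5) = -0.1400; later rows by forward substitution.
  T[0,:] = [+0.0000  -0.7000  -0.7400  -0.1400  -0.1400]
  T[1,:] = [+0.0000  -0.1885  -0.8338  +0.0585  +0.6931]
  T[2,:] = [+0.0000  +0.1603  +0.2601  -0.4103  -1.0247]
  T[3,:] = [+0.0000  -0.2107  +0.1187  -0.0483  -0.9723]
  T[4,:] = [+0.0000  +0.1029  -0.2696  +0.4003  +1.3624]
|roots of det(T-λI)|: 1.2036, 0.3980, 0.2868, 0.2868, 0.0000.
ρ = 1.2036; 1.2036 > 1 ⇒ diverges.

1.2036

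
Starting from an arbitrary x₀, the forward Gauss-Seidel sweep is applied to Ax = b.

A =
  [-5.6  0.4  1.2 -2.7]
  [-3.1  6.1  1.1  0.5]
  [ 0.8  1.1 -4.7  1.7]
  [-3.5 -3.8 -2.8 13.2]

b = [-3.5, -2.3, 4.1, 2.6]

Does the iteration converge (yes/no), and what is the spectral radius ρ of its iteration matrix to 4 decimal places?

yes, ρ = 0.1857

A = D + L + U where D = diag(-5.6, 6.1, -4.7, 13.2).
T_GS = -(D+L)⁻¹U: row 0 first, T[0,2] = -(1.2)/(-5.6) = +0.2143; later rows by forward substitution.
  T[0,:] = [+0.0000 +0.0714 +0.2143 -0.4821]
  T[1,:] = [+0.0000 +0.0363 -0.0714 -0.3270]
  T[2,:] = [+0.0000 +0.0207 +0.0198 +0.2031]
  T[3,:] = [+0.0000 +0.0338 +0.0404 -0.1789]
|eigenvalues of T|: 0.1857, 0.0816, 0.0816, 0.0000.
ρ = 0.1857; 0.1857 < 1, so it converges for any x₀.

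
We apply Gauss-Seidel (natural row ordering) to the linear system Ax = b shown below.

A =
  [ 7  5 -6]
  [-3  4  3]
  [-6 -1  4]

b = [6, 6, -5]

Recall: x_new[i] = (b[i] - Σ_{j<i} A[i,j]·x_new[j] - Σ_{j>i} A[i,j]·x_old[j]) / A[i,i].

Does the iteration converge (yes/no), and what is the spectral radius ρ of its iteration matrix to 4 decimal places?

no, ρ = 1.3282

Write A = D+L+U with D = diag(7, 4, 4).
Gauss-Seidel: T = -(D+L)⁻¹U, row 0 first, T[0,2] = -(-6)/(7) = +0.8571; later rows by forward substitution.
  T[0,:] = [+0.0000 -0.7143 +0.8571]
  T[1,:] = [+0.0000 -0.5357 -0.1071]
  T[2,:] = [+0.0000 -1.2054 +1.2589]
moduli |λ_i(T)| = 1.3282, 0.6050, 0.0000.
ρ = 1.3282; 1.3282 > 1, so it fails to converge.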